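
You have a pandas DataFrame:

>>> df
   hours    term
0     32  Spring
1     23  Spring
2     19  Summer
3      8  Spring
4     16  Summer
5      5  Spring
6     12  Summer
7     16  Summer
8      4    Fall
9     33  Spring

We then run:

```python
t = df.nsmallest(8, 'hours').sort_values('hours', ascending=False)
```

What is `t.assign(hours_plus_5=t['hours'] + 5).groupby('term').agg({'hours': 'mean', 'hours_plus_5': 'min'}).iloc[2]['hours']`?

take 8 rows with smallest hours:
   hours    term
8      4    Fall
5      5  Spring
3      8  Spring
6     12  Summer
4     16  Summer
7     16  Summer
2     19  Summer
1     23  Spring
sort by hours descending:
   hours    term
1     23  Spring
2     19  Summer
4     16  Summer
7     16  Summer
6     12  Summer
3      8  Spring
5      5  Spring
8      4    Fall
add column hours_plus_5 = t['hours'] + 5:
   hours    term  hours_plus_5
1     23  Spring            28
2     19  Summer            24
4     16  Summer            21
7     16  Summer            21
6     12  Summer            17
3      8  Spring            13
5      5  Spring            10
8      4    Fall             9
group by term: mean(hours), min(hours_plus_5):
        hours  hours_plus_5
term                       
Fall     4.00             9
Spring  12.00            10
Summer  15.75            17

15.75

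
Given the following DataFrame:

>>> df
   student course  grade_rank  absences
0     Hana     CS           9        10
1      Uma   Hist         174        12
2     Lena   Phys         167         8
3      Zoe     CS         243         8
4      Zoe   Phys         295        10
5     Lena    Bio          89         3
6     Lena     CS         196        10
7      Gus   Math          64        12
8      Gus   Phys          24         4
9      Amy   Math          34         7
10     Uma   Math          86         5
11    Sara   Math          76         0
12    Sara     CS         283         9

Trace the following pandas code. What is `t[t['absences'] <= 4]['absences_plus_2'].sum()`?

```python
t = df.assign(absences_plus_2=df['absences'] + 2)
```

13

add column absences_plus_2 = df['absences'] + 2:
   student course  grade_rank  absences  absences_plus_2
0     Hana     CS           9        10               12
1      Uma   Hist         174        12               14
2     Lena   Phys         167         8               10
3      Zoe     CS         243         8               10
4      Zoe   Phys         295        10               12
5     Lena    Bio          89         3                5
6     Lena     CS         196        10               12
7      Gus   Math          64        12               14
8      Gus   Phys          24         4                6
9      Amy   Math          34         7                9
10     Uma   Math          86         5                7
11    Sara   Math          76         0                2
12    Sara     CS         283         9               11
filter rows where absences <= 4:
   student course  grade_rank  absences  absences_plus_2
5     Lena    Bio          89         3                5
8      Gus   Phys          24         4                6
11    Sara   Math          76         0                2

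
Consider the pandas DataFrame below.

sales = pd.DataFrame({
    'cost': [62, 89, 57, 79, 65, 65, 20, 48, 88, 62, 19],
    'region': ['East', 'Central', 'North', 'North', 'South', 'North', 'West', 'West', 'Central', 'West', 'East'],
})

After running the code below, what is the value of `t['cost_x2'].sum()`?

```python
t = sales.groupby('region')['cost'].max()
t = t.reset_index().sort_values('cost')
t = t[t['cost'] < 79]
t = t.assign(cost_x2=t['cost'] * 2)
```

378

group by region, max of cost:
region
Central    89
East       62
North      79
South      65
West       62
Name: cost, dtype: int64
reset_index():
    region  cost
0  Central    89
1     East    62
2    North    79
3    South    65
4     West    62
sort by cost:
    region  cost
1     East    62
4     West    62
3    South    65
2    North    79
0  Central    89
filter rows where cost < 79:
  region  cost
1   East    62
4   West    62
3  South    65
add column cost_x2 = t['cost'] * 2:
  region  cost  cost_x2
1   East    62      124
4   West    62      124
3  South    65      130
sum of column 'cost_x2' → 378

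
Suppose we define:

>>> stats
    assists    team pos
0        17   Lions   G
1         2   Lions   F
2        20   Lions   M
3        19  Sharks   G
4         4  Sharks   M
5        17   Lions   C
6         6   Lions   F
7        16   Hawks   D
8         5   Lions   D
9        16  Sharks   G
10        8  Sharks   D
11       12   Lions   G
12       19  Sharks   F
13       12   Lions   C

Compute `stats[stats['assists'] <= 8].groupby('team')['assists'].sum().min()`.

filter rows where assists <= 8:
    assists    team pos
1         2   Lions   F
4         4  Sharks   M
6         6   Lions   F
8         5   Lions   D
10        8  Sharks   D
group by team, sum of assists:
team
Lions     13
Sharks    12
Name: assists, dtype: int64
Taking the min of the resulting series gives 12.

12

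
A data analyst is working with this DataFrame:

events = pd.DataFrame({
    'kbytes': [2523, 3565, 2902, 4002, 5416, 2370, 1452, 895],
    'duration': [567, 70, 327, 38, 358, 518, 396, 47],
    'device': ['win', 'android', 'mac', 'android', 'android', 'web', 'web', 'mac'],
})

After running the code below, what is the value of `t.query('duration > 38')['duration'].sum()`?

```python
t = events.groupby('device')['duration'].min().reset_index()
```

1010

group by device, min of duration:
device
android     38
mac         47
web        396
win        567
Name: duration, dtype: int64
reset_index():
    device  duration
0  android        38
1      mac        47
2      web       396
3      win       567
filter rows where duration > 38:
  device  duration
1    mac        47
2    web       396
3    win       567
Taking the sum of column 'duration' gives 1010.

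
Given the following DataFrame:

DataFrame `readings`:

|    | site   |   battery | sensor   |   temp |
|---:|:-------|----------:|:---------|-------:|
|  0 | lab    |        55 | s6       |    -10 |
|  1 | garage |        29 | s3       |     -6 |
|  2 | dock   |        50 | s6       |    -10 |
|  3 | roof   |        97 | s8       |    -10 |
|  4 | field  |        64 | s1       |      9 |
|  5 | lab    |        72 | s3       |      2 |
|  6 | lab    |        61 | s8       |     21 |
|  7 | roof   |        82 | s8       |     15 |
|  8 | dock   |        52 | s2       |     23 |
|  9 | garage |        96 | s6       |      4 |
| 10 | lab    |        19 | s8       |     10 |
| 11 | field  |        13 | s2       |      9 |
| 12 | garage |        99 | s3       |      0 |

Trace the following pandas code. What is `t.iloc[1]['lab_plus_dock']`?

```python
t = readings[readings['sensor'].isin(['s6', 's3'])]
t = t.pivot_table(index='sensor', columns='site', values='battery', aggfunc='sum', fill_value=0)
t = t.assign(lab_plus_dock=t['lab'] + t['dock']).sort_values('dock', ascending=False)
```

filter rows where sensor in ['s6', 's3']:
      site  battery sensor  temp
0      lab       55     s6   -10
1   garage       29     s3    -6
2     dock       50     s6   -10
5      lab       72     s3     2
9   garage       96     s6     4
12  garage       99     s3     0
pivot: rows=sensor, cols=site, sum(battery):
site    dock  garage  lab
sensor                   
s3         0     128   72
s6        50      96   55
add column lab_plus_dock = t['lab'] + t['dock']:
site    dock  garage  lab  lab_plus_dock
sensor                                  
s3         0     128   72             72
s6        50      96   55            105
sort by dock descending:
site    dock  garage  lab  lab_plus_dock
sensor                                  
s6        50      96   55            105
s3         0     128   72             72

72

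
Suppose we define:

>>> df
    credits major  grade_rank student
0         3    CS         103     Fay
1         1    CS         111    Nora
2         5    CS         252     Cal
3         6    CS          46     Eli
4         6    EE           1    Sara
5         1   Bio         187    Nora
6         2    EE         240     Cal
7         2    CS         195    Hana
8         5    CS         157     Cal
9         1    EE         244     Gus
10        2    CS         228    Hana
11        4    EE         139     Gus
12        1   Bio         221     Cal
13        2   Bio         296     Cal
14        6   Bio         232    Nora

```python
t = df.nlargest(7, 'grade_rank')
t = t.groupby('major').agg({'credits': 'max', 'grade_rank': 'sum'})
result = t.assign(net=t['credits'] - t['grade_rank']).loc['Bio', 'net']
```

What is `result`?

-743

take 7 rows with largest grade_rank:
    credits major  grade_rank student
13        2   Bio         296     Cal
2         5    CS         252     Cal
9         1    EE         244     Gus
6         2    EE         240     Cal
14        6   Bio         232    Nora
10        2    CS         228    Hana
12        1   Bio         221     Cal
group by major: max(credits), sum(grade_rank):
       credits  grade_rank
major                     
Bio          6         749
CS           5         480
EE           2         484
add column net = t['credits'] - t['grade_rank']:
       credits  grade_rank  net
major                          
Bio          6         749 -743
CS           5         480 -475
EE           2         484 -482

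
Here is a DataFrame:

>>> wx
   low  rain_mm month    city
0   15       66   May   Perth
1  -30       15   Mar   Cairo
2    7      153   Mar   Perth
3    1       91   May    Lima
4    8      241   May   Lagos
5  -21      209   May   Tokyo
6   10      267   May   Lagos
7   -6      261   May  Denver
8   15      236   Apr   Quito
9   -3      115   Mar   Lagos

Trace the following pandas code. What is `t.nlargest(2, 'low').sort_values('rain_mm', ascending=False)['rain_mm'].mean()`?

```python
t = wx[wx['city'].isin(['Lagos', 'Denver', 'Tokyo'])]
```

254.0

filter rows where city in ['Lagos', 'Denver', 'Tokyo']:
   low  rain_mm month    city
4    8      241   May   Lagos
5  -21      209   May   Tokyo
6   10      267   May   Lagos
7   -6      261   May  Denver
9   -3      115   Mar   Lagos
take 2 rows with largest low:
   low  rain_mm month   city
6   10      267   May  Lagos
4    8      241   May  Lagos
sort by rain_mm descending:
   low  rain_mm month   city
6   10      267   May  Lagos
4    8      241   May  Lagos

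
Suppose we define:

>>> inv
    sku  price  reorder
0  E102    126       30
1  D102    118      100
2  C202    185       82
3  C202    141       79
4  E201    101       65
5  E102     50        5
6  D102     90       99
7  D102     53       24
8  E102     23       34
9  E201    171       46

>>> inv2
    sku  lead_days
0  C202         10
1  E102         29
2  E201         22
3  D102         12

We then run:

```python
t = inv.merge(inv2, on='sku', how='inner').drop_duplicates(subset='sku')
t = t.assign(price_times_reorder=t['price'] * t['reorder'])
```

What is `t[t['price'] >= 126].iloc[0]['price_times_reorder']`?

3780

merge on 'sku' (how='inner') → 10 rows:
    sku  price  reorder  lead_days
0  E102    126       30         29
1  D102    118      100         12
2  C202    185       82         10
3  C202    141       79         10
4  E201    101       65         22
5  E102     50        5         29
6  D102     90       99         12
7  D102     53       24         12
8  E102     23       34         29
9  E201    171       46         22
drop duplicate sku (keep=first):
    sku  price  reorder  lead_days
0  E102    126       30         29
1  D102    118      100         12
2  C202    185       82         10
4  E201    101       65         22
add column price_times_reorder = t['price'] * t['reorder']:
    sku  price  reorder  lead_days  price_times_reorder
0  E102    126       30         29                 3780
1  D102    118      100         12                11800
2  C202    185       82         10                15170
4  E201    101       65         22                 6565
filter rows where price >= 126:
    sku  price  reorder  lead_days  price_times_reorder
0  E102    126       30         29                 3780
2  C202    185       82         10                15170
Taking the value at position 0, column 'price_times_reorder' gives 3780.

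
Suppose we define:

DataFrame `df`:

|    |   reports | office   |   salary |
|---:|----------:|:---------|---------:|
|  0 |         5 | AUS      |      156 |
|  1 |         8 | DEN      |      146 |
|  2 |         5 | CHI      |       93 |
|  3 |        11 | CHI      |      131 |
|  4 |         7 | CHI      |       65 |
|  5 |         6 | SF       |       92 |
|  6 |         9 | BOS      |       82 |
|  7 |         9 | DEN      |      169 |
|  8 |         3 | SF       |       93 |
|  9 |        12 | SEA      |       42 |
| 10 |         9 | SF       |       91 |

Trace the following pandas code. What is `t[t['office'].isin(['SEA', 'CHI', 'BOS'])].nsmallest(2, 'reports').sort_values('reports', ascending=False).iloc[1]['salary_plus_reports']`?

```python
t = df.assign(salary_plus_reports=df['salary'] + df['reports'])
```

98

add column salary_plus_reports = df['salary'] + df['reports']:
    reports office  salary  salary_plus_reports
0         5    AUS     156                  161
1         8    DEN     146                  154
2         5    CHI      93                   98
3        11    CHI     131                  142
4         7    CHI      65                   72
5         6     SF      92                   98
6         9    BOS      82                   91
7         9    DEN     169                  178
8         3     SF      93                   96
9        12    SEA      42                   54
10        9     SF      91                  100
filter rows where office in ['SEA', 'CHI', 'BOS']:
   reports office  salary  salary_plus_reports
2        5    CHI      93                   98
3       11    CHI     131                  142
4        7    CHI      65                   72
6        9    BOS      82                   91
9       12    SEA      42                   54
take 2 rows with smallest reports:
   reports office  salary  salary_plus_reports
2        5    CHI      93                   98
4        7    CHI      65                   72
sort by reports descending:
   reports office  salary  salary_plus_reports
4        7    CHI      65                   72
2        5    CHI      93                   98
Hence 98.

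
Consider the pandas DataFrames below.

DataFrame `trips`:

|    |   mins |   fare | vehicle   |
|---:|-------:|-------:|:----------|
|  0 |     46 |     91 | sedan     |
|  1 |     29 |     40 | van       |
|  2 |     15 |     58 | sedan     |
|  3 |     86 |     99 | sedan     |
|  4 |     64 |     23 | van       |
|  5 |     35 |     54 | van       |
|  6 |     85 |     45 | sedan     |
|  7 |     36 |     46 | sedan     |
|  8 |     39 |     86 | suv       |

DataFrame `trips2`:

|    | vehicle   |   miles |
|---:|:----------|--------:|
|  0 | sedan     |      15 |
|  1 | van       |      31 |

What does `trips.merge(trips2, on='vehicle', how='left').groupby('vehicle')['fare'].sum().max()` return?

339

merge on 'vehicle' (how='left') → 9 rows:
   mins  fare vehicle  miles
0    46    91   sedan   15.0
1    29    40     van   31.0
2    15    58   sedan   15.0
3    86    99   sedan   15.0
4    64    23     van   31.0
5    35    54     van   31.0
6    85    45   sedan   15.0
7    36    46   sedan   15.0
8    39    86     suv    NaN
group by vehicle, sum of fare:
vehicle
sedan    339
suv       86
van      117
Name: fare, dtype: int64
Then the max of the resulting series: 339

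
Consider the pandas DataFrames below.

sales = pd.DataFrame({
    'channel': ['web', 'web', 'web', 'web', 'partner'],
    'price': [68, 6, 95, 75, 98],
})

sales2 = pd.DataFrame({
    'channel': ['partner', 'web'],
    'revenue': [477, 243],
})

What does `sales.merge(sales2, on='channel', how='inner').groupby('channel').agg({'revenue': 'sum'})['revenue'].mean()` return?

merge on 'channel' (how='inner') → 5 rows:
   channel  price  revenue
0      web     68      243
1      web      6      243
2      web     95      243
3      web     75      243
4  partner     98      477
group by channel, sum of revenue:
         revenue
channel         
partner      477
web          972

724.5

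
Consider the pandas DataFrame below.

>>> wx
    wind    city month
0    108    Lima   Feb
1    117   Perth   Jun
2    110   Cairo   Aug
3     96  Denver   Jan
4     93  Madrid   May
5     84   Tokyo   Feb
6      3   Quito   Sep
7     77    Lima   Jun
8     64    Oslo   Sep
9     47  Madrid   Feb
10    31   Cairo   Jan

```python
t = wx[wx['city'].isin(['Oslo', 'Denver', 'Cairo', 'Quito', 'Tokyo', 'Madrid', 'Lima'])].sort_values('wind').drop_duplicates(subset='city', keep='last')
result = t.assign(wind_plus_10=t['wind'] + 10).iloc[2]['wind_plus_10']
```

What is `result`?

94

filter rows where city in ['Oslo', 'Denver', 'Cairo', 'Quito', 'Tokyo', 'Madrid', 'Lima']:
    wind    city month
0    108    Lima   Feb
2    110   Cairo   Aug
3     96  Denver   Jan
4     93  Madrid   May
5     84   Tokyo   Feb
6      3   Quito   Sep
7     77    Lima   Jun
8     64    Oslo   Sep
9     47  Madrid   Feb
10    31   Cairo   Jan
sort by wind:
    wind    city month
6      3   Quito   Sep
10    31   Cairo   Jan
9     47  Madrid   Feb
8     64    Oslo   Sep
7     77    Lima   Jun
5     84   Tokyo   Feb
4     93  Madrid   May
3     96  Denver   Jan
0    108    Lima   Feb
2    110   Cairo   Aug
drop duplicate city (keep=last):
   wind    city month
6     3   Quito   Sep
8    64    Oslo   Sep
5    84   Tokyo   Feb
4    93  Madrid   May
3    96  Denver   Jan
0   108    Lima   Feb
2   110   Cairo   Aug
add column wind_plus_10 = t['wind'] + 10:
   wind    city month  wind_plus_10
6     3   Quito   Sep            13
8    64    Oslo   Sep            74
5    84   Tokyo   Feb            94
4    93  Madrid   May           103
3    96  Denver   Jan           106
0   108    Lima   Feb           118
2   110   Cairo   Aug           120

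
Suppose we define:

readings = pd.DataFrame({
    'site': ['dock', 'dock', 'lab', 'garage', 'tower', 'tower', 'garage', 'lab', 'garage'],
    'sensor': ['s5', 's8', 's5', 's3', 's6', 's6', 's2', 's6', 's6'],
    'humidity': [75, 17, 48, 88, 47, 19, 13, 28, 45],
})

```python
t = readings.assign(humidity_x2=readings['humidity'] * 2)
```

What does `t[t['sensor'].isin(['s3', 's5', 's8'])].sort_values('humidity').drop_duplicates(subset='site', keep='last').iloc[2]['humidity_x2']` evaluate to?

add column humidity_x2 = readings['humidity'] * 2:
     site sensor  humidity  humidity_x2
0    dock     s5        75          150
1    dock     s8        17           34
2     lab     s5        48           96
3  garage     s3        88          176
4   tower     s6        47           94
5   tower     s6        19           38
6  garage     s2        13           26
7     lab     s6        28           56
8  garage     s6        45           90
filter rows where sensor in ['s3', 's5', 's8']:
     site sensor  humidity  humidity_x2
0    dock     s5        75          150
1    dock     s8        17           34
2     lab     s5        48           96
3  garage     s3        88          176
sort by humidity:
     site sensor  humidity  humidity_x2
1    dock     s8        17           34
2     lab     s5        48           96
0    dock     s5        75          150
3  garage     s3        88          176
drop duplicate site (keep=last):
     site sensor  humidity  humidity_x2
2     lab     s5        48           96
0    dock     s5        75          150
3  garage     s3        88          176
Reading off the value at position 2, column 'humidity_x2', we get 176.

176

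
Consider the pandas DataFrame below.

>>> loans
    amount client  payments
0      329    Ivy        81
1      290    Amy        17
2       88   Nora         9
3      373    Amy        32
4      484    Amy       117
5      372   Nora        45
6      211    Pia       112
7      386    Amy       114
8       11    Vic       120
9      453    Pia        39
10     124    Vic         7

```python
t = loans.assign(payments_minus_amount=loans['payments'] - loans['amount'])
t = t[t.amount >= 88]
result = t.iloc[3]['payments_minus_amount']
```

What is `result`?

-341

add column payments_minus_amount = loans['payments'] - loans['amount']:
    amount client  payments  payments_minus_amount
0      329    Ivy        81                   -248
1      290    Amy        17                   -273
2       88   Nora         9                    -79
3      373    Amy        32                   -341
4      484    Amy       117                   -367
5      372   Nora        45                   -327
6      211    Pia       112                    -99
7      386    Amy       114                   -272
8       11    Vic       120                    109
9      453    Pia        39                   -414
10     124    Vic         7                   -117
filter rows where amount >= 88:
    amount client  payments  payments_minus_amount
0      329    Ivy        81                   -248
1      290    Amy        17                   -273
2       88   Nora         9                    -79
3      373    Amy        32                   -341
4      484    Amy       117                   -367
5      372   Nora        45                   -327
6      211    Pia       112                    -99
7      386    Amy       114                   -272
9      453    Pia        39                   -414
10     124    Vic         7                   -117
Then the value at position 3, column 'payments_minus_amount': -341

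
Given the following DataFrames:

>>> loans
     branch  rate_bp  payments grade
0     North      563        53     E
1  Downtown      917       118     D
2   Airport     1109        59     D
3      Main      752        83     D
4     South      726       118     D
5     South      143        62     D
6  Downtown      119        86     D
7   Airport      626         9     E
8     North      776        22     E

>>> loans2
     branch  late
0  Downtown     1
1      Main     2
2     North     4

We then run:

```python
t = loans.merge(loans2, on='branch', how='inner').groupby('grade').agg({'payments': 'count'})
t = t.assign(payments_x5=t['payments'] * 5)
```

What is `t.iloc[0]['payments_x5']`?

15

merge on 'branch' (how='inner') → 5 rows:
     branch  rate_bp  payments grade  late
0     North      563        53     E     4
1  Downtown      917       118     D     1
2      Main      752        83     D     2
3  Downtown      119        86     D     1
4     North      776        22     E     4
group by grade, count of payments:
       payments
grade          
D             3
E             2
add column payments_x5 = t['payments'] * 5:
       payments  payments_x5
grade                       
D             3           15
E             2           10
Hence 15.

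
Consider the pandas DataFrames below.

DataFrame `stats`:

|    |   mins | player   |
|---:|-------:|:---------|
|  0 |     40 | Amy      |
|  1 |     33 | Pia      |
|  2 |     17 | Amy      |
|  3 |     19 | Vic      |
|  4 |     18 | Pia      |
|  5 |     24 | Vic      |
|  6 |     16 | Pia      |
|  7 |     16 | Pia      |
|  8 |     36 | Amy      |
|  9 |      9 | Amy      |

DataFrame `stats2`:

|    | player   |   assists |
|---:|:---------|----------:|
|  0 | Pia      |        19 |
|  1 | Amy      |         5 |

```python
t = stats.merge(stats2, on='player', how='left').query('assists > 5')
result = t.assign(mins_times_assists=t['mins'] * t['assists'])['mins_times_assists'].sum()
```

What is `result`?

merge on 'player' (how='left') → 10 rows:
   mins player  assists
0    40    Amy      5.0
1    33    Pia     19.0
2    17    Amy      5.0
3    19    Vic      NaN
4    18    Pia     19.0
5    24    Vic      NaN
6    16    Pia     19.0
7    16    Pia     19.0
8    36    Amy      5.0
9     9    Amy      5.0
filter rows where assists > 5:
   mins player  assists
1    33    Pia     19.0
4    18    Pia     19.0
6    16    Pia     19.0
7    16    Pia     19.0
add column mins_times_assists = t['mins'] * t['assists']:
   mins player  assists  mins_times_assists
1    33    Pia     19.0               627.0
4    18    Pia     19.0               342.0
6    16    Pia     19.0               304.0
7    16    Pia     19.0               304.0
Taking the sum of column 'mins_times_assists' gives 1577.0.

1577.0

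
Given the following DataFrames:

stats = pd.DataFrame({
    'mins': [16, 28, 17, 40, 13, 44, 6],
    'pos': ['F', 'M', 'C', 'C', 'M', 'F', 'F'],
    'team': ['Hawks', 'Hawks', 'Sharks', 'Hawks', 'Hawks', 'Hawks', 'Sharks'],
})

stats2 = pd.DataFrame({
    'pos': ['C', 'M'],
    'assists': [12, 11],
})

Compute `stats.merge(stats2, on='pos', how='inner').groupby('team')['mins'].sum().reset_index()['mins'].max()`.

81

merge on 'pos' (how='inner') → 4 rows:
   mins pos    team  assists
0    28   M   Hawks       11
1    17   C  Sharks       12
2    40   C   Hawks       12
3    13   M   Hawks       11
group by team, sum of mins:
team
Hawks     81
Sharks    17
Name: mins, dtype: int64
reset_index():
     team  mins
0   Hawks    81
1  Sharks    17
max of column 'mins' → 81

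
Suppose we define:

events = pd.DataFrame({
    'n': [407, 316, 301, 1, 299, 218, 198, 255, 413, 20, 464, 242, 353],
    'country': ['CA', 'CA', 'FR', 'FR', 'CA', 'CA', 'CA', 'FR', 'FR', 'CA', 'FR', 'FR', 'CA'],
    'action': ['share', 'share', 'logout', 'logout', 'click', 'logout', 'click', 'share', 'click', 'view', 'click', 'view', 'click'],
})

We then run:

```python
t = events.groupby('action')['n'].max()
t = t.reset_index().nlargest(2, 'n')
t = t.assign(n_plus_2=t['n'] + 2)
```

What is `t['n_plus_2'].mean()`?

437.5

group by action, max of n:
action
click     464
logout    301
share     407
view      242
Name: n, dtype: int64
reset_index():
   action    n
0   click  464
1  logout  301
2   share  407
3    view  242
take 2 rows with largest n:
  action    n
0  click  464
2  share  407
add column n_plus_2 = t['n'] + 2:
  action    n  n_plus_2
0  click  464       466
2  share  407       409
Finally, mean of column 'n_plus_2' = 437.5.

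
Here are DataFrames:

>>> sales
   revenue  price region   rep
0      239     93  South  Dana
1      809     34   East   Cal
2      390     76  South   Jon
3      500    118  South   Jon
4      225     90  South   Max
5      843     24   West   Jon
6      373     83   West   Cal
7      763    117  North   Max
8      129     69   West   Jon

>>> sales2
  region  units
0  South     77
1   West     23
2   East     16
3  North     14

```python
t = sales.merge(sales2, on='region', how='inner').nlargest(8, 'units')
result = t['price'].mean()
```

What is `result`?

merge on 'region' (how='inner') → 9 rows:
   revenue  price region   rep  units
0      239     93  South  Dana     77
1      809     34   East   Cal     16
2      390     76  South   Jon     77
3      500    118  South   Jon     77
4      225     90  South   Max     77
5      843     24   West   Jon     23
6      373     83   West   Cal     23
7      763    117  North   Max     14
8      129     69   West   Jon     23
take 8 rows with largest units:
   revenue  price region   rep  units
0      239     93  South  Dana     77
2      390     76  South   Jon     77
3      500    118  South   Jon     77
4      225     90  South   Max     77
5      843     24   West   Jon     23
6      373     83   West   Cal     23
8      129     69   West   Jon     23
1      809     34   East   Cal     16

73.375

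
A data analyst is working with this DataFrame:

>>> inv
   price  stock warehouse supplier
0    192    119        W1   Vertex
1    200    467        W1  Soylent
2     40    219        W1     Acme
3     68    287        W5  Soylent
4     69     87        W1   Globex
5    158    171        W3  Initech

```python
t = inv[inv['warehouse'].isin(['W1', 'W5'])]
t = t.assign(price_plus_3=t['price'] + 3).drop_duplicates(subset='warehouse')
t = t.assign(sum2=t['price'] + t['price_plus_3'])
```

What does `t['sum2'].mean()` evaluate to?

filter rows where warehouse in ['W1', 'W5']:
   price  stock warehouse supplier
0    192    119        W1   Vertex
1    200    467        W1  Soylent
2     40    219        W1     Acme
3     68    287        W5  Soylent
4     69     87        W1   Globex
add column price_plus_3 = t['price'] + 3:
   price  stock warehouse supplier  price_plus_3
0    192    119        W1   Vertex           195
1    200    467        W1  Soylent           203
2     40    219        W1     Acme            43
3     68    287        W5  Soylent            71
4     69     87        W1   Globex            72
drop duplicate warehouse (keep=first):
   price  stock warehouse supplier  price_plus_3
0    192    119        W1   Vertex           195
3     68    287        W5  Soylent            71
add column sum2 = t['price'] + t['price_plus_3']:
   price  stock warehouse supplier  price_plus_3  sum2
0    192    119        W1   Vertex           195   387
3     68    287        W5  Soylent            71   139
The mean of column 'sum2' is 263.0.

263.0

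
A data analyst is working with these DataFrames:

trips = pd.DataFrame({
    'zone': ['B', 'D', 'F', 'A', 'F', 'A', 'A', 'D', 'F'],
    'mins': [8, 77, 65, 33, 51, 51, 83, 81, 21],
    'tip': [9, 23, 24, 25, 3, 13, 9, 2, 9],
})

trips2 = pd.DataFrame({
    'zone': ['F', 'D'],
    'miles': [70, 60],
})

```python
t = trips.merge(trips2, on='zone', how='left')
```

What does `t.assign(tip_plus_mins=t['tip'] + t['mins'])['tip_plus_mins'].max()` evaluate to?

merge on 'zone' (how='left') → 9 rows:
  zone  mins  tip  miles
0    B     8    9    NaN
1    D    77   23   60.0
2    F    65   24   70.0
3    A    33   25    NaN
4    F    51    3   70.0
5    A    51   13    NaN
6    A    83    9    NaN
7    D    81    2   60.0
8    F    21    9   70.0
add column tip_plus_mins = t['tip'] + t['mins']:
  zone  mins  tip  miles  tip_plus_mins
0    B     8    9    NaN             17
1    D    77   23   60.0            100
2    F    65   24   70.0             89
3    A    33   25    NaN             58
4    F    51    3   70.0             54
5    A    51   13    NaN             64
6    A    83    9    NaN             92
7    D    81    2   60.0             83
8    F    21    9   70.0             30

100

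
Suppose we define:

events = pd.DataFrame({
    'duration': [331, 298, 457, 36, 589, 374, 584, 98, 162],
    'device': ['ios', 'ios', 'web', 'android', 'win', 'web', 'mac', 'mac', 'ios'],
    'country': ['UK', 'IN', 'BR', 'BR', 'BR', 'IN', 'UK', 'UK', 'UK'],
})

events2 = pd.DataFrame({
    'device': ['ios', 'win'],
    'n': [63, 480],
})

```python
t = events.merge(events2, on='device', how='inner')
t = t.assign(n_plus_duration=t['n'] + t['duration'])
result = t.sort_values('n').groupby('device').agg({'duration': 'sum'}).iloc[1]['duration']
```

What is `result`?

589

merge on 'device' (how='inner') → 4 rows:
   duration device country    n
0       331    ios      UK   63
1       298    ios      IN   63
2       589    win      BR  480
3       162    ios      UK   63
add column n_plus_duration = t['n'] + t['duration']:
   duration device country    n  n_plus_duration
0       331    ios      UK   63              394
1       298    ios      IN   63              361
2       589    win      BR  480             1069
3       162    ios      UK   63              225
sort by n:
   duration device country    n  n_plus_duration
0       331    ios      UK   63              394
1       298    ios      IN   63              361
3       162    ios      UK   63              225
2       589    win      BR  480             1069
group by device, sum of duration:
        duration
device          
ios          791
win          589
Finally, value at position 1, column 'duration' = 589.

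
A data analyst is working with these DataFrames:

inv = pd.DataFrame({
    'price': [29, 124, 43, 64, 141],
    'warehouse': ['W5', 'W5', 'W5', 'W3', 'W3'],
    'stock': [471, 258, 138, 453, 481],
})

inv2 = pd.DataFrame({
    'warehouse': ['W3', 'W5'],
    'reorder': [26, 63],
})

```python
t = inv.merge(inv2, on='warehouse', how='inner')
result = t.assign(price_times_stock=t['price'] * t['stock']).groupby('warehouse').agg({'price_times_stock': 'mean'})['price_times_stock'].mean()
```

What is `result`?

32800.75

merge on 'warehouse' (how='inner') → 5 rows:
   price warehouse  stock  reorder
0     29        W5    471       63
1    124        W5    258       63
2     43        W5    138       63
3     64        W3    453       26
4    141        W3    481       26
add column price_times_stock = t['price'] * t['stock']:
   price warehouse  stock  reorder  price_times_stock
0     29        W5    471       63              13659
1    124        W5    258       63              31992
2     43        W5    138       63               5934
3     64        W3    453       26              28992
4    141        W3    481       26              67821
group by warehouse, mean of price_times_stock:
           price_times_stock
warehouse                   
W3                   48406.5
W5                   17195.0
Then the mean of column 'price_times_stock': 32800.75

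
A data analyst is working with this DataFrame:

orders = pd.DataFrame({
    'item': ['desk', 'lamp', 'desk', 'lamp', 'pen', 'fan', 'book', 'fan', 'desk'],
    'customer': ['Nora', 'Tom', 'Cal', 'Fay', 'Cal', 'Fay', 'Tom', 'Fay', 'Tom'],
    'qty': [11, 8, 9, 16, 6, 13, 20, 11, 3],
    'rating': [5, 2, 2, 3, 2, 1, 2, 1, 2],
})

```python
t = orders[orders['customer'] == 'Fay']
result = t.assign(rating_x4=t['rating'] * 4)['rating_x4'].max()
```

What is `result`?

12

filter rows where customer == 'Fay':
   item customer  qty  rating
3  lamp      Fay   16       3
5   fan      Fay   13       1
7   fan      Fay   11       1
add column rating_x4 = t['rating'] * 4:
   item customer  qty  rating  rating_x4
3  lamp      Fay   16       3         12
5   fan      Fay   13       1          4
7   fan      Fay   11       1          4
So max() = 12.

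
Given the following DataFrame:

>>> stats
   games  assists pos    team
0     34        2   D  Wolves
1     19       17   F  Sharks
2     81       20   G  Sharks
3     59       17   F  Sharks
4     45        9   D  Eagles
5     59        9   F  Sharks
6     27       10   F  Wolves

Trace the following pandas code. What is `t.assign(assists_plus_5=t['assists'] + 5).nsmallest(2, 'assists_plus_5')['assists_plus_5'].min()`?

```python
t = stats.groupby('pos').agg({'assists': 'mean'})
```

group by pos, mean of assists:
     assists
pos         
D       5.50
F      13.25
G      20.00
add column assists_plus_5 = t['assists'] + 5:
     assists  assists_plus_5
pos                         
D       5.50           10.50
F      13.25           18.25
G      20.00           25.00
take 2 rows with smallest assists_plus_5:
     assists  assists_plus_5
pos                         
D       5.50           10.50
F      13.25           18.25
Reading off the min of column 'assists_plus_5', we get 10.5.

10.5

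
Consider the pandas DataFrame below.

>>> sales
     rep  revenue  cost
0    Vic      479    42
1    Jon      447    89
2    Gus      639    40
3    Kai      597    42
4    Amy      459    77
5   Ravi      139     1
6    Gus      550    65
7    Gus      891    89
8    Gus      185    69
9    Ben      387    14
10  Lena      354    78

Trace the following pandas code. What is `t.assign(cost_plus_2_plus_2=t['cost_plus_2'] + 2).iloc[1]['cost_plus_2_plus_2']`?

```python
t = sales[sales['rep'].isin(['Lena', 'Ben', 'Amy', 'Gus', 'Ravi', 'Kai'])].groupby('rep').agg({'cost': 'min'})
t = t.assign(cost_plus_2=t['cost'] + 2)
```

18

filter rows where rep in ['Lena', 'Ben', 'Amy', 'Gus', 'Ravi', 'Kai']:
     rep  revenue  cost
2    Gus      639    40
3    Kai      597    42
4    Amy      459    77
5   Ravi      139     1
6    Gus      550    65
7    Gus      891    89
8    Gus      185    69
9    Ben      387    14
10  Lena      354    78
group by rep, min of cost:
      cost
rep       
Amy     77
Ben     14
Gus     40
Kai     42
Lena    78
Ravi     1
add column cost_plus_2 = t['cost'] + 2:
      cost  cost_plus_2
rep                    
Amy     77           79
Ben     14           16
Gus     40           42
Kai     42           44
Lena    78           80
Ravi     1            3
add column cost_plus_2_plus_2 = t['cost_plus_2'] + 2:
      cost  cost_plus_2  cost_plus_2_plus_2
rep                                        
Amy     77           79                  81
Ben     14           16                  18
Gus     40           42                  44
Kai     42           44                  46
Lena    78           80                  82
Ravi     1            3                   5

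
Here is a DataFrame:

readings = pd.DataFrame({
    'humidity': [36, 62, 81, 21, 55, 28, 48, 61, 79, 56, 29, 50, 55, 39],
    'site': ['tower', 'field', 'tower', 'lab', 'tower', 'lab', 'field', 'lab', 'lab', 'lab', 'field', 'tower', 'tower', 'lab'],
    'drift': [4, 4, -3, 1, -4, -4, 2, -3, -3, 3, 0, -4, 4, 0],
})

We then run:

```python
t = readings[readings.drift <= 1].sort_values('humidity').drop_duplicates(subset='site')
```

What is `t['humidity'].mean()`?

33.3333333333

filter rows where drift <= 1:
    humidity   site  drift
2         81  tower     -3
3         21    lab      1
4         55  tower     -4
5         28    lab     -4
7         61    lab     -3
8         79    lab     -3
10        29  field      0
11        50  tower     -4
13        39    lab      0
sort by humidity:
    humidity   site  drift
3         21    lab      1
5         28    lab     -4
10        29  field      0
13        39    lab      0
11        50  tower     -4
4         55  tower     -4
7         61    lab     -3
8         79    lab     -3
2         81  tower     -3
drop duplicate site (keep=first):
    humidity   site  drift
3         21    lab      1
10        29  field      0
11        50  tower     -4
The mean of column 'humidity' is 33.3333333333.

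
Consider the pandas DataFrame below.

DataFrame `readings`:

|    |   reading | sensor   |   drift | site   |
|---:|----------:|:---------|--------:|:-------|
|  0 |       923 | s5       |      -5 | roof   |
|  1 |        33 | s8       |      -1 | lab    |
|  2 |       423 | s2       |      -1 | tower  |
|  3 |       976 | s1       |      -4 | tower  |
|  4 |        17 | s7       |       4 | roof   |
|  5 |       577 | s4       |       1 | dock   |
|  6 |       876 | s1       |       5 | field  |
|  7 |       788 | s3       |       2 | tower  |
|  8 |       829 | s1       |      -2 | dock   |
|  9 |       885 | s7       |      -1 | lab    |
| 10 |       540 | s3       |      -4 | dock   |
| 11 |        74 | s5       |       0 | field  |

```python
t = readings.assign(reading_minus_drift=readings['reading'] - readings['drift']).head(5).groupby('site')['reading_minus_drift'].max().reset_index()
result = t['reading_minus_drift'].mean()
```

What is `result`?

add column reading_minus_drift = readings['reading'] - readings['drift']:
    reading sensor  drift   site  reading_minus_drift
0       923     s5     -5   roof                  928
1        33     s8     -1    lab                   34
2       423     s2     -1  tower                  424
3       976     s1     -4  tower                  980
4        17     s7      4   roof                   13
5       577     s4      1   dock                  576
6       876     s1      5  field                  871
7       788     s3      2  tower                  786
8       829     s1     -2   dock                  831
9       885     s7     -1    lab                  886
10      540     s3     -4   dock                  544
11       74     s5      0  field                   74
take first 5 rows:
   reading sensor  drift   site  reading_minus_drift
0      923     s5     -5   roof                  928
1       33     s8     -1    lab                   34
2      423     s2     -1  tower                  424
3      976     s1     -4  tower                  980
4       17     s7      4   roof                   13
group by site, max of reading_minus_drift:
site
lab       34
roof     928
tower    980
Name: reading_minus_drift, dtype: int64
reset_index():
    site  reading_minus_drift
0    lab                   34
1   roof                  928
2  tower                  980
Finally, mean of column 'reading_minus_drift' = 647.333333333.

647.333333333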